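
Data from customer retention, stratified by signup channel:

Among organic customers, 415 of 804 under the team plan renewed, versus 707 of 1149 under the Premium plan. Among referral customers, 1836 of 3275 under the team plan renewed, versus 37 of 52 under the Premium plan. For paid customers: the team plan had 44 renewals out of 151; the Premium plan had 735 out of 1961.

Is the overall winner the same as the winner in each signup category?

Organic: the team plan 415/804 = 51.6%, the Premium plan 707/1149 = 61.5% → the Premium plan
Referral: the team plan 1836/3275 = 56.1%, the Premium plan 37/52 = 71.2% → the Premium plan
Paid: the team plan 44/151 = 29.1%, the Premium plan 735/1961 = 37.5% → the Premium plan
Overall: the team plan 2295/4230 = 54.3%, the Premium plan 1479/3162 = 46.8% → the team plan
The Premium plan wins each signup group but the team plan wins overall — the comparison reverses. The Premium plan's customers skew toward paid, which has a lower base rate.

No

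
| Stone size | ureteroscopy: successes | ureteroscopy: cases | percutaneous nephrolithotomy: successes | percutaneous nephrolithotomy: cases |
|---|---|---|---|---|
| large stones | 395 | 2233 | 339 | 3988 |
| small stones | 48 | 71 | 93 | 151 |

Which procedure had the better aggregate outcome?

Large stones: ureteroscopy 395/2233 = 17.7%, percutaneous nephrolithotomy 339/3988 = 8.5% → ureteroscopy
Small stones: ureteroscopy 48/71 = 67.6%, percutaneous nephrolithotomy 93/151 = 61.6% → ureteroscopy
Overall: ureteroscopy 443/2304 = 19.2%, percutaneous nephrolithotomy 432/4139 = 10.4% → ureteroscopy

ureteroscopy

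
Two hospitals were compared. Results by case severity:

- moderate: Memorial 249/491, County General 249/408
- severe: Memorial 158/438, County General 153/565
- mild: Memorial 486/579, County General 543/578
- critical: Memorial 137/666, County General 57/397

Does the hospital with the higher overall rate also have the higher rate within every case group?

No

Moderate: Memorial 249/491 = 50.7%, County General 249/408 = 61.0% → County General
Severe: Memorial 158/438 = 36.1%, County General 153/565 = 27.1% → Memorial
Mild: Memorial 486/579 = 83.9%, County General 543/578 = 93.9% → County General
Critical: Memorial 137/666 = 20.6%, County General 57/397 = 14.4% → Memorial
Overall: Memorial 1030/2174 = 47.4%, County General 1002/1948 = 51.4% → County General
Neither sweeps: Memorial wins 2 of 4 groups, County General wins 2. County General wins overall but not every group — no Simpson reversal.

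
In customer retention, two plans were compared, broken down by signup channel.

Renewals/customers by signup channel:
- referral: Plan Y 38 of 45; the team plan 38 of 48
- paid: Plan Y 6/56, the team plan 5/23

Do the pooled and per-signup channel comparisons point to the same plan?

Referral: Plan Y 38/45 = 84.4%, the team plan 38/48 = 79.2% → Plan Y
Paid: Plan Y 6/56 = 10.7%, the team plan 5/23 = 21.7% → the team plan
Overall: Plan Y 44/101 = 43.6%, the team plan 43/71 = 60.6% → the team plan
Neither sweeps: Plan Y wins 1 of 2 groups, the team plan wins 1. The team plan wins overall but not every group — no Simpson reversal.

No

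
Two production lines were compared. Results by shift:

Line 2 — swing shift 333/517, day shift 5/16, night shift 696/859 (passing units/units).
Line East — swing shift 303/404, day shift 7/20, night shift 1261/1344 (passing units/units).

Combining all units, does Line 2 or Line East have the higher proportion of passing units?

Line East

Swing shift: Line 2 333/517 = 64.4%, Line East 303/404 = 75.0% → Line East
Day shift: Line 2 5/16 = 31.2%, Line East 7/20 = 35.0% → Line East
Night shift: Line 2 696/859 = 81.0%, Line East 1261/1344 = 93.8% → Line East
Overall: Line 2 1034/1392 = 74.3%, Line East 1571/1768 = 88.9% → Line East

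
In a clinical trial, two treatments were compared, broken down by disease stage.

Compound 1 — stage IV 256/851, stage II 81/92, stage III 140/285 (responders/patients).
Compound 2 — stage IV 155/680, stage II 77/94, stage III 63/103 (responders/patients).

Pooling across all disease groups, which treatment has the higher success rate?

Stage IV: Compound 1 256/851 = 30.1%, Compound 2 155/680 = 22.8% → Compound 1
Stage II: Compound 1 81/92 = 88.0%, Compound 2 77/94 = 81.9% → Compound 1
Stage III: Compound 1 140/285 = 49.1%, Compound 2 63/103 = 61.2% → Compound 2
Overall: Compound 1 477/1228 = 38.8%, Compound 2 295/877 = 33.6% → Compound 1
(Neither sweeps every disease group, but Compound 1 has the higher pooled rate.)

Compound 1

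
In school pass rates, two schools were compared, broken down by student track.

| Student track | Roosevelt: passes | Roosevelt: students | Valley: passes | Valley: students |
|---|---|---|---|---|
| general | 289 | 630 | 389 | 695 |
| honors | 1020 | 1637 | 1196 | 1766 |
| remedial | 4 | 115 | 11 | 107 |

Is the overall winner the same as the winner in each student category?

Yes

General: Roosevelt 289/630 = 45.9%, Valley 389/695 = 56.0% → Valley
Honors: Roosevelt 1020/1637 = 62.3%, Valley 1196/1766 = 67.7% → Valley
Remedial: Roosevelt 4/115 = 3.5%, Valley 11/107 = 10.3% → Valley
Overall: Roosevelt 1313/2382 = 55.1%, Valley 1596/2568 = 62.1% → Valley
Valley wins overall and in every student group — no reversal.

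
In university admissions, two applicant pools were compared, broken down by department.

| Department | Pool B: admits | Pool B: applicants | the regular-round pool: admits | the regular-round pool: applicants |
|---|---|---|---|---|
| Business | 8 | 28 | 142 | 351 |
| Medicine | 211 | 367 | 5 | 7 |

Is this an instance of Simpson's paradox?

Yes

Business: Pool B 8/28 = 28.6%, the regular-round pool 142/351 = 40.5% → the regular-round pool
Medicine: Pool B 211/367 = 57.5%, the regular-round pool 5/7 = 71.4% → the regular-round pool
Overall: Pool B 219/395 = 55.4%, the regular-round pool 147/358 = 41.1% → Pool B
The regular-round pool wins each department group but Pool B wins overall — the comparison reverses. The regular-round pool's applicants skew toward Business, which has a lower base rate.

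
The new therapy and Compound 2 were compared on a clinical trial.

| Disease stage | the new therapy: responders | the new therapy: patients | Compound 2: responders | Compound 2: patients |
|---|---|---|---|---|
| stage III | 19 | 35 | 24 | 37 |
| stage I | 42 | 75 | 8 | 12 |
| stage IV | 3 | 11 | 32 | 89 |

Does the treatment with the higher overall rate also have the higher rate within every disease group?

No

Stage III: the new therapy 19/35 = 54.3%, Compound 2 24/37 = 64.9% → Compound 2
Stage I: the new therapy 42/75 = 56.0%, Compound 2 8/12 = 66.7% → Compound 2
Stage IV: the new therapy 3/11 = 27.3%, Compound 2 32/89 = 36.0% → Compound 2
Overall: the new therapy 64/121 = 52.9%, Compound 2 64/138 = 46.4% → the new therapy
Compound 2 wins each disease group but the new therapy wins overall — the comparison reverses. Compound 2's patients skew toward stage IV, which has a lower base rate.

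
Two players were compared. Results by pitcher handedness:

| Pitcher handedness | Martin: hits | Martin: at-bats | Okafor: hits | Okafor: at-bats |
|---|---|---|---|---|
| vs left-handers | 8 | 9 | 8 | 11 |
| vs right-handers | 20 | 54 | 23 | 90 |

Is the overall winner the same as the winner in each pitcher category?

Yes

Vs left-handers: Martin 8/9 = 88.9%, Okafor 8/11 = 72.7% → Martin
Vs right-handers: Martin 20/54 = 37.0%, Okafor 23/90 = 25.6% → Martin
Overall: Martin 28/63 = 44.4%, Okafor 31/101 = 30.7% → Martin
Martin wins overall and in every pitcher group — no reversal.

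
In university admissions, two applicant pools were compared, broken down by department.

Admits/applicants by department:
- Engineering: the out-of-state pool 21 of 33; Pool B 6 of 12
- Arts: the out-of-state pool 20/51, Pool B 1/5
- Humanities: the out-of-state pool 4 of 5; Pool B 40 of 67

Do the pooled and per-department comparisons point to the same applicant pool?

Engineering: the out-of-state pool 21/33 = 63.6%, Pool B 6/12 = 50.0% → the out-of-state pool
Arts: the out-of-state pool 20/51 = 39.2%, Pool B 1/5 = 20.0% → the out-of-state pool
Humanities: the out-of-state pool 4/5 = 80.0%, Pool B 40/67 = 59.7% → the out-of-state pool
Overall: the out-of-state pool 45/89 = 50.6%, Pool B 47/84 = 56.0% → Pool B
The out-of-state pool wins each department group but Pool B wins overall — the comparison reverses. The out-of-state pool's applicants skew toward Arts, which has a lower base rate.

No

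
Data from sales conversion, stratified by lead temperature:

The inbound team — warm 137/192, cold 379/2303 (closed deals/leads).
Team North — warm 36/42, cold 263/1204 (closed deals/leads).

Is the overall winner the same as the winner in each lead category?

Yes

Warm: the inbound team 137/192 = 71.4%, Team North 36/42 = 85.7% → Team North
Cold: the inbound team 379/2303 = 16.5%, Team North 263/1204 = 21.8% → Team North
Overall: the inbound team 516/2495 = 20.7%, Team North 299/1246 = 24.0% → Team North
Team North wins overall and in every lead group — no reversal.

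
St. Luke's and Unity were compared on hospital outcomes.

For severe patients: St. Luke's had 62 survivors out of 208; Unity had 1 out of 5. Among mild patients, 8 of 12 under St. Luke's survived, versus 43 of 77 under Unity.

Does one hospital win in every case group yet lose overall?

Yes

Severe: St. Luke's 62/208 = 29.8%, Unity 1/5 = 20.0% → St. Luke's
Mild: St. Luke's 8/12 = 66.7%, Unity 43/77 = 55.8% → St. Luke's
Overall: St. Luke's 70/220 = 31.8%, Unity 44/82 = 53.7% → Unity
St. Luke's wins each case group but Unity wins overall — the comparison reverses. St. Luke's's patients skew toward severe, which has a lower base rate.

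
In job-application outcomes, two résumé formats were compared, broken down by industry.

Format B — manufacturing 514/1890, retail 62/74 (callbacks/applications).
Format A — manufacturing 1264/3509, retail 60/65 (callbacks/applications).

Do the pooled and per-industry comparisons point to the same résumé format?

Manufacturing: Format B 514/1890 = 27.2%, Format A 1264/3509 = 36.0% → Format A
Retail: Format B 62/74 = 83.8%, Format A 60/65 = 92.3% → Format A
Overall: Format B 576/1964 = 29.3%, Format A 1324/3574 = 37.0% → Format A
Format A wins overall and in every industry group — no reversal.

Yes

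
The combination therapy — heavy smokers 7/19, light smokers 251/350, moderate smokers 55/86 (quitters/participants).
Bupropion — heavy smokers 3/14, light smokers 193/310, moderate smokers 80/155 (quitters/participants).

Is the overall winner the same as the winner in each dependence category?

Yes

Heavy smokers: the combination therapy 7/19 = 36.8%, bupropion 3/14 = 21.4% → the combination therapy
Light smokers: the combination therapy 251/350 = 71.7%, bupropion 193/310 = 62.3% → the combination therapy
Moderate smokers: the combination therapy 55/86 = 64.0%, bupropion 80/155 = 51.6% → the combination therapy
Overall: the combination therapy 313/455 = 68.8%, bupropion 276/479 = 57.6% → the combination therapy
The combination therapy wins overall and in every dependence group — no reversal.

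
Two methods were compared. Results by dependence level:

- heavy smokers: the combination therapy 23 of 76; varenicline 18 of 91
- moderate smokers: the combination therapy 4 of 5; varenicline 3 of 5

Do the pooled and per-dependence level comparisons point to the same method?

Heavy smokers: the combination therapy 23/76 = 30.3%, varenicline 18/91 = 19.8% → the combination therapy
Moderate smokers: the combination therapy 4/5 = 80.0%, varenicline 3/5 = 60.0% → the combination therapy
Overall: the combination therapy 27/81 = 33.3%, varenicline 21/96 = 21.9% → the combination therapy
The combination therapy wins overall and in every dependence group — no reversal.

Yes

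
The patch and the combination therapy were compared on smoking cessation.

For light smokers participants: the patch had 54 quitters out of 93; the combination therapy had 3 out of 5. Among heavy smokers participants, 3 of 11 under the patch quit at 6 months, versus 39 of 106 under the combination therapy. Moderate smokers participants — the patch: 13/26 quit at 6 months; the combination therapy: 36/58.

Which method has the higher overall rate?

Light smokers: the patch 54/93 = 58.1%, the combination therapy 3/5 = 60.0% → the combination therapy
Heavy smokers: the patch 3/11 = 27.3%, the combination therapy 39/106 = 36.8% → the combination therapy
Moderate smokers: the patch 13/26 = 50.0%, the combination therapy 36/58 = 62.1% → the combination therapy
Overall: the patch 70/130 = 53.8%, the combination therapy 78/169 = 46.2% → the patch
(The combination therapy wins every dependence group but the patch wins overall — the combination therapy's participants skew toward the low-rate heavy smokers group.)

the patch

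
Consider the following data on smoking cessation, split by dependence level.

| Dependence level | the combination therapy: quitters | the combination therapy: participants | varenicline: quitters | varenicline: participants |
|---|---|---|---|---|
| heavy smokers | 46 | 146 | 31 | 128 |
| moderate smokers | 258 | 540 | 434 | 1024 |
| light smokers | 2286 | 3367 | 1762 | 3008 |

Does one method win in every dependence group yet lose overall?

Heavy smokers: the combination therapy 46/146 = 31.5%, varenicline 31/128 = 24.2% → the combination therapy
Moderate smokers: the combination therapy 258/540 = 47.8%, varenicline 434/1024 = 42.4% → the combination therapy
Light smokers: the combination therapy 2286/3367 = 67.9%, varenicline 1762/3008 = 58.6% → the combination therapy
Overall: the combination therapy 2590/4053 = 63.9%, varenicline 2227/4160 = 53.5% → the combination therapy
The combination therapy wins overall and in every dependence group — no reversal.

No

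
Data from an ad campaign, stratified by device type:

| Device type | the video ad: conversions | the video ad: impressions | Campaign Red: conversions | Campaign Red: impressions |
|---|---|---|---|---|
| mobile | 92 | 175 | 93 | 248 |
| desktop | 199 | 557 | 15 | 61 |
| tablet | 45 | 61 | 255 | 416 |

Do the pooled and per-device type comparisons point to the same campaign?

Mobile: the video ad 92/175 = 52.6%, Campaign Red 93/248 = 37.5% → the video ad
Desktop: the video ad 199/557 = 35.7%, Campaign Red 15/61 = 24.6% → the video ad
Tablet: the video ad 45/61 = 73.8%, Campaign Red 255/416 = 61.3% → the video ad
Overall: the video ad 336/793 = 42.4%, Campaign Red 363/725 = 50.1% → Campaign Red
The video ad wins each device group but Campaign Red wins overall — the comparison reverses. The video ad's impressions skew toward desktop, which has a lower base rate.

No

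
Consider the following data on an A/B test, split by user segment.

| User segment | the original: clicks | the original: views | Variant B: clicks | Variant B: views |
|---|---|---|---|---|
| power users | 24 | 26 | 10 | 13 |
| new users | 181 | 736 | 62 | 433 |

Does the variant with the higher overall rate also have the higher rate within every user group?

Power users: the original 24/26 = 92.3%, Variant B 10/13 = 76.9% → the original
New users: the original 181/736 = 24.6%, Variant B 62/433 = 14.3% → the original
Overall: the original 205/762 = 26.9%, Variant B 72/446 = 16.1% → the original
The original wins overall and in every user group — no reversal.

Yes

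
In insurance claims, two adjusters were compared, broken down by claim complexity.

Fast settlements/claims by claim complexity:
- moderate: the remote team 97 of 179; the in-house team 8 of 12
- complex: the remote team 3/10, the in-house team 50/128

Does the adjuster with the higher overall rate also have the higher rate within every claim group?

No

Moderate: the remote team 97/179 = 54.2%, the in-house team 8/12 = 66.7% → the in-house team
Complex: the remote team 3/10 = 30.0%, the in-house team 50/128 = 39.1% → the in-house team
Overall: the remote team 100/189 = 52.9%, the in-house team 58/140 = 41.4% → the remote team
The in-house team wins each claim group but the remote team wins overall — the comparison reverses. The in-house team's claims skew toward complex, which has a lower base rate.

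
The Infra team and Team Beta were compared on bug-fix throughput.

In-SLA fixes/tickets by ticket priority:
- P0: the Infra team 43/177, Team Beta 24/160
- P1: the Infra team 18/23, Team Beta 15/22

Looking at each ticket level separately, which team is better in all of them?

the Infra team

P0: the Infra team 43/177 = 24.3%, Team Beta 24/160 = 15.0% → the Infra team
P1: the Infra team 18/23 = 78.3%, Team Beta 15/22 = 68.2% → the Infra team
The Infra team has the higher rate in both groups.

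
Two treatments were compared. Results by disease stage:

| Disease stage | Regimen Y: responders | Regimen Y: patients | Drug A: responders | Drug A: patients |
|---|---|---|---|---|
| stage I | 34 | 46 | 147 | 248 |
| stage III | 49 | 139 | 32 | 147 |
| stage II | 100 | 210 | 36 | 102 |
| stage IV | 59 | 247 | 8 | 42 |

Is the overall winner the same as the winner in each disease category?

Stage I: Regimen Y 34/46 = 73.9%, Drug A 147/248 = 59.3% → Regimen Y
Stage III: Regimen Y 49/139 = 35.3%, Drug A 32/147 = 21.8% → Regimen Y
Stage II: Regimen Y 100/210 = 47.6%, Drug A 36/102 = 35.3% → Regimen Y
Stage IV: Regimen Y 59/247 = 23.9%, Drug A 8/42 = 19.0% → Regimen Y
Overall: Regimen Y 242/642 = 37.7%, Drug A 223/539 = 41.4% → Drug A
Regimen Y wins each disease group but Drug A wins overall — the comparison reverses. Regimen Y's patients skew toward stage IV, which has a lower base rate.

No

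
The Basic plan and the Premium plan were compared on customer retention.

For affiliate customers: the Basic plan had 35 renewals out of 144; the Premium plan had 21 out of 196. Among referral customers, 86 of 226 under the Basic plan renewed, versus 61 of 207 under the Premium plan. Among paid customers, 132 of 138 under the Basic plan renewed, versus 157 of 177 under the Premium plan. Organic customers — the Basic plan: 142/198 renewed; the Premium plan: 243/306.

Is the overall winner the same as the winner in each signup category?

No

Affiliate: the Basic plan 35/144 = 24.3%, the Premium plan 21/196 = 10.7% → the Basic plan
Referral: the Basic plan 86/226 = 38.1%, the Premium plan 61/207 = 29.5% → the Basic plan
Paid: the Basic plan 132/138 = 95.7%, the Premium plan 157/177 = 88.7% → the Basic plan
Organic: the Basic plan 142/198 = 71.7%, the Premium plan 243/306 = 79.4% → the Premium plan
Overall: the Basic plan 395/706 = 55.9%, the Premium plan 482/886 = 54.4% → the Basic plan
Neither sweeps: the Basic plan wins 3 of 4 groups, the Premium plan wins 1. The Basic plan wins overall but not every group — no Simpson reversal.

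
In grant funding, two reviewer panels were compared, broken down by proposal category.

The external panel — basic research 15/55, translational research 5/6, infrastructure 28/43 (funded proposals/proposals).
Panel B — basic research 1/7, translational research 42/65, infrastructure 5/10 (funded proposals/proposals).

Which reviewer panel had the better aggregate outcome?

Panel B

Basic research: the external panel 15/55 = 27.3%, Panel B 1/7 = 14.3% → the external panel
Translational research: the external panel 5/6 = 83.3%, Panel B 42/65 = 64.6% → the external panel
Infrastructure: the external panel 28/43 = 65.1%, Panel B 5/10 = 50.0% → the external panel
Overall: the external panel 48/104 = 46.2%, Panel B 48/82 = 58.5% → Panel B
(The external panel wins every proposal group but Panel B wins overall — the external panel's proposals skew toward the low-rate basic research group.)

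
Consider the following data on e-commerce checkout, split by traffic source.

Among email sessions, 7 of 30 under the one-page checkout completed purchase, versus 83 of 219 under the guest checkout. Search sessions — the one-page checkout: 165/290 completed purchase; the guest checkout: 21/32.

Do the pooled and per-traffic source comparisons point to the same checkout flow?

No

Email: the one-page checkout 7/30 = 23.3%, the guest checkout 83/219 = 37.9% → the guest checkout
Search: the one-page checkout 165/290 = 56.9%, the guest checkout 21/32 = 65.6% → the guest checkout
Overall: the one-page checkout 172/320 = 53.8%, the guest checkout 104/251 = 41.4% → the one-page checkout
The guest checkout wins each traffic group but the one-page checkout wins overall — the comparison reverses. The guest checkout's sessions skew toward email, which has a lower base rate.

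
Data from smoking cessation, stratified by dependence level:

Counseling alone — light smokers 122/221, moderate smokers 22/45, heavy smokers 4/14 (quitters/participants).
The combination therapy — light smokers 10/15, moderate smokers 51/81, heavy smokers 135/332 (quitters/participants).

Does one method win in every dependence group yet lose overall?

Yes

Light smokers: counseling alone 122/221 = 55.2%, the combination therapy 10/15 = 66.7% → the combination therapy
Moderate smokers: counseling alone 22/45 = 48.9%, the combination therapy 51/81 = 63.0% → the combination therapy
Heavy smokers: counseling alone 4/14 = 28.6%, the combination therapy 135/332 = 40.7% → the combination therapy
Overall: counseling alone 148/280 = 52.9%, the combination therapy 196/428 = 45.8% → counseling alone
The combination therapy wins each dependence group but counseling alone wins overall — the comparison reverses. The combination therapy's participants skew toward heavy smokers, which has a lower base rate.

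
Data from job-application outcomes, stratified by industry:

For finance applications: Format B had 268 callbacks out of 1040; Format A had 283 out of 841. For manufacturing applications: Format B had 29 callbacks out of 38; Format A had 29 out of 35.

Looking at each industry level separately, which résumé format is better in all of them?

Format A

Finance: Format B 268/1040 = 25.8%, Format A 283/841 = 33.7% → Format A
Manufacturing: Format B 29/38 = 76.3%, Format A 29/35 = 82.9% → Format A
Format A has the higher rate in both groups.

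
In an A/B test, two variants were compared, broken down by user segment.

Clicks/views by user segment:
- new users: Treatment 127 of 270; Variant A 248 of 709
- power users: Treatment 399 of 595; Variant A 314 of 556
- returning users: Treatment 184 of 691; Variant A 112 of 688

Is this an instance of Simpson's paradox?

New users: Treatment 127/270 = 47.0%, Variant A 248/709 = 35.0% → Treatment
Power users: Treatment 399/595 = 67.1%, Variant A 314/556 = 56.5% → Treatment
Returning users: Treatment 184/691 = 26.6%, Variant A 112/688 = 16.3% → Treatment
Overall: Treatment 710/1556 = 45.6%, Variant A 674/1953 = 34.5% → Treatment
Treatment wins overall and in every user group — no reversal.

No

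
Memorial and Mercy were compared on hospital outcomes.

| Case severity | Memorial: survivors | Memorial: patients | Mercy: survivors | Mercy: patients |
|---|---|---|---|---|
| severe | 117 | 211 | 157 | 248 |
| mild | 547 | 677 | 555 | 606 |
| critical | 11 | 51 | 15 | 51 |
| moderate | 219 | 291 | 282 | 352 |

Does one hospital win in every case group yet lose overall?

No

Severe: Memorial 117/211 = 55.5%, Mercy 157/248 = 63.3% → Mercy
Mild: Memorial 547/677 = 80.8%, Mercy 555/606 = 91.6% → Mercy
Critical: Memorial 11/51 = 21.6%, Mercy 15/51 = 29.4% → Mercy
Moderate: Memorial 219/291 = 75.3%, Mercy 282/352 = 80.1% → Mercy
Overall: Memorial 894/1230 = 72.7%, Mercy 1009/1257 = 80.3% → Mercy
Mercy wins overall and in every case group — no reversal.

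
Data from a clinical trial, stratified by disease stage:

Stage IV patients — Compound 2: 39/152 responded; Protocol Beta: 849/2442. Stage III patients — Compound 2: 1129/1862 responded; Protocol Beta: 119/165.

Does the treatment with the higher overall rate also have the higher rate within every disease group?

Stage IV: Compound 2 39/152 = 25.7%, Protocol Beta 849/2442 = 34.8% → Protocol Beta
Stage III: Compound 2 1129/1862 = 60.6%, Protocol Beta 119/165 = 72.1% → Protocol Beta
Overall: Compound 2 1168/2014 = 58.0%, Protocol Beta 968/2607 = 37.1% → Compound 2
Protocol Beta wins each disease group but Compound 2 wins overall — the comparison reverses. Protocol Beta's patients skew toward stage IV, which has a lower base rate.

No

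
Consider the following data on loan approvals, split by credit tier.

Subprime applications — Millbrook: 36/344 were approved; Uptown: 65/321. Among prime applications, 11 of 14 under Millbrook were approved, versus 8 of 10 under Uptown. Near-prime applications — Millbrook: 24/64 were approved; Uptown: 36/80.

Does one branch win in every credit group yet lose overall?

No

Subprime: Millbrook 36/344 = 10.5%, Uptown 65/321 = 20.2% → Uptown
Prime: Millbrook 11/14 = 78.6%, Uptown 8/10 = 80.0% → Uptown
Near-prime: Millbrook 24/64 = 37.5%, Uptown 36/80 = 45.0% → Uptown
Overall: Millbrook 71/422 = 16.8%, Uptown 109/411 = 26.5% → Uptown
Uptown wins overall and in every credit group — no reversal.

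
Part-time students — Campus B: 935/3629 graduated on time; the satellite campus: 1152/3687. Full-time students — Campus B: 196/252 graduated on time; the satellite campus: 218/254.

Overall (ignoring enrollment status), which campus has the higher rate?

Part-time: Campus B 935/3629 = 25.8%, the satellite campus 1152/3687 = 31.2% → the satellite campus
Full-time: Campus B 196/252 = 77.8%, the satellite campus 218/254 = 85.8% → the satellite campus
Overall: Campus B 1131/3881 = 29.1%, the satellite campus 1370/3941 = 34.8% → the satellite campus

the satellite campus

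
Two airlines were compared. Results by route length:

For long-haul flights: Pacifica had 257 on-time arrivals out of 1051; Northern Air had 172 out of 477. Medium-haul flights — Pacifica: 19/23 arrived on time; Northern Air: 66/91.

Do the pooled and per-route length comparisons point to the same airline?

No

Long-haul: Pacifica 257/1051 = 24.5%, Northern Air 172/477 = 36.1% → Northern Air
Medium-haul: Pacifica 19/23 = 82.6%, Northern Air 66/91 = 72.5% → Pacifica
Overall: Pacifica 276/1074 = 25.7%, Northern Air 238/568 = 41.9% → Northern Air
Neither sweeps: Pacifica wins 1 of 2 groups, Northern Air wins 1. Northern Air wins overall but not every group — no Simpson reversal.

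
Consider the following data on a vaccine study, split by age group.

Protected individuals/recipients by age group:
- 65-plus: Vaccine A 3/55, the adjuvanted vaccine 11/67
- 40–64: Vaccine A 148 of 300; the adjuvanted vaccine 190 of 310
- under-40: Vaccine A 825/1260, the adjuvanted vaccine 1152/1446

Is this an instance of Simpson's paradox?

65-plus: Vaccine A 3/55 = 5.5%, the adjuvanted vaccine 11/67 = 16.4% → the adjuvanted vaccine
40–64: Vaccine A 148/300 = 49.3%, the adjuvanted vaccine 190/310 = 61.3% → the adjuvanted vaccine
Under-40: Vaccine A 825/1260 = 65.5%, the adjuvanted vaccine 1152/1446 = 79.7% → the adjuvanted vaccine
Overall: Vaccine A 976/1615 = 60.4%, the adjuvanted vaccine 1353/1823 = 74.2% → the adjuvanted vaccine
The adjuvanted vaccine wins overall and in every age group — no reversal.

No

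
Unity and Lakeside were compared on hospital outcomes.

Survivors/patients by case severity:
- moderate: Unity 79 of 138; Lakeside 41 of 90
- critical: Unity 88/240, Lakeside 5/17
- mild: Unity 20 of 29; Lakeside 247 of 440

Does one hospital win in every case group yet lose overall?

Moderate: Unity 79/138 = 57.2%, Lakeside 41/90 = 45.6% → Unity
Critical: Unity 88/240 = 36.7%, Lakeside 5/17 = 29.4% → Unity
Mild: Unity 20/29 = 69.0%, Lakeside 247/440 = 56.1% → Unity
Overall: Unity 187/407 = 45.9%, Lakeside 293/547 = 53.6% → Lakeside
Unity wins each case group but Lakeside wins overall — the comparison reverses. Unity's patients skew toward critical, which has a lower base rate.

Yes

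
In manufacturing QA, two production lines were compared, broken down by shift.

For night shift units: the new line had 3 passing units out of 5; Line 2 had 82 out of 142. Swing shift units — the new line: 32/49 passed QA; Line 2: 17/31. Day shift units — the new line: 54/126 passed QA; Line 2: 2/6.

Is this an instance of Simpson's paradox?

Yes

Night shift: the new line 3/5 = 60.0%, Line 2 82/142 = 57.7% → the new line
Swing shift: the new line 32/49 = 65.3%, Line 2 17/31 = 54.8% → the new line
Day shift: the new line 54/126 = 42.9%, Line 2 2/6 = 33.3% → the new line
Overall: the new line 89/180 = 49.4%, Line 2 101/179 = 56.4% → Line 2
The new line wins each shift group but Line 2 wins overall — the comparison reverses. The new line's units skew toward day shift, which has a lower base rate.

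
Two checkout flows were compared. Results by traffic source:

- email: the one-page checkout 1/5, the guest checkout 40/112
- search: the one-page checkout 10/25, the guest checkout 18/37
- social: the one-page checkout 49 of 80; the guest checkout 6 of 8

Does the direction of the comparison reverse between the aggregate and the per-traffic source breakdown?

Yes

Email: the one-page checkout 1/5 = 20.0%, the guest checkout 40/112 = 35.7% → the guest checkout
Search: the one-page checkout 10/25 = 40.0%, the guest checkout 18/37 = 48.6% → the guest checkout
Social: the one-page checkout 49/80 = 61.2%, the guest checkout 6/8 = 75.0% → the guest checkout
Overall: the one-page checkout 60/110 = 54.5%, the guest checkout 64/157 = 40.8% → the one-page checkout
The guest checkout wins each traffic group but the one-page checkout wins overall — the comparison reverses. The guest checkout's sessions skew toward email, which has a lower base rate.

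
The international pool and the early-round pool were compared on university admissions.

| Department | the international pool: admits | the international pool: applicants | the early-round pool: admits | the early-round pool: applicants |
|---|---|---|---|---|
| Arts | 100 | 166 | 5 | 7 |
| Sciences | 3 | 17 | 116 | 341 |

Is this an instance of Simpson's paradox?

Yes

Arts: the international pool 100/166 = 60.2%, the early-round pool 5/7 = 71.4% → the early-round pool
Sciences: the international pool 3/17 = 17.6%, the early-round pool 116/341 = 34.0% → the early-round pool
Overall: the international pool 103/183 = 56.3%, the early-round pool 121/348 = 34.8% → the international pool
The early-round pool wins each department group but the international pool wins overall — the comparison reverses. The early-round pool's applicants skew toward Sciences, which has a lower base rate.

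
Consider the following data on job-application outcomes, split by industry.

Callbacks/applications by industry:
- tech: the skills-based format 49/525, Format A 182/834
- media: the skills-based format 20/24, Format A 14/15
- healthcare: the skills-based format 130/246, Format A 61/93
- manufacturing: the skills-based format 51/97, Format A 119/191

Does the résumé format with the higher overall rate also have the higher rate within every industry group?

Yes

Tech: the skills-based format 49/525 = 9.3%, Format A 182/834 = 21.8% → Format A
Media: the skills-based format 20/24 = 83.3%, Format A 14/15 = 93.3% → Format A
Healthcare: the skills-based format 130/246 = 52.8%, Format A 61/93 = 65.6% → Format A
Manufacturing: the skills-based format 51/97 = 52.6%, Format A 119/191 = 62.3% → Format A
Overall: the skills-based format 250/892 = 28.0%, Format A 376/1133 = 33.2% → Format A
Format A wins overall and in every industry group — no reversal.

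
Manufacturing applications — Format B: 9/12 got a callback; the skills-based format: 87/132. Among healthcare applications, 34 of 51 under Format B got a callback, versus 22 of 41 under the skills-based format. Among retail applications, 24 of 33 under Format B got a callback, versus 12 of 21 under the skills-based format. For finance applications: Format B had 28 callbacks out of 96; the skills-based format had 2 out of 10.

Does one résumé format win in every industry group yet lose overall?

Manufacturing: Format B 9/12 = 75.0%, the skills-based format 87/132 = 65.9% → Format B
Healthcare: Format B 34/51 = 66.7%, the skills-based format 22/41 = 53.7% → Format B
Retail: Format B 24/33 = 72.7%, the skills-based format 12/21 = 57.1% → Format B
Finance: Format B 28/96 = 29.2%, the skills-based format 2/10 = 20.0% → Format B
Overall: Format B 95/192 = 49.5%, the skills-based format 123/204 = 60.3% → the skills-based format
Format B wins each industry group but the skills-based format wins overall — the comparison reverses. Format B's applications skew toward finance, which has a lower base rate.

Yes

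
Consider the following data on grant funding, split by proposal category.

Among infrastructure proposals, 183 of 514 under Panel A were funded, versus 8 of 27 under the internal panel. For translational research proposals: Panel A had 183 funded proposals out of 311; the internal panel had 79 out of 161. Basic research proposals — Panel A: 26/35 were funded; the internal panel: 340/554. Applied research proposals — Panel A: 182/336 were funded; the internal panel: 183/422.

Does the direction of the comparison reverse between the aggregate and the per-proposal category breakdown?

Infrastructure: Panel A 183/514 = 35.6%, the internal panel 8/27 = 29.6% → Panel A
Translational research: Panel A 183/311 = 58.8%, the internal panel 79/161 = 49.1% → Panel A
Basic research: Panel A 26/35 = 74.3%, the internal panel 340/554 = 61.4% → Panel A
Applied research: Panel A 182/336 = 54.2%, the internal panel 183/422 = 43.4% → Panel A
Overall: Panel A 574/1196 = 48.0%, the internal panel 610/1164 = 52.4% → the internal panel
Panel A wins each proposal group but the internal panel wins overall — the comparison reverses. Panel A's proposals skew toward infrastructure, which has a lower base rate.

Yes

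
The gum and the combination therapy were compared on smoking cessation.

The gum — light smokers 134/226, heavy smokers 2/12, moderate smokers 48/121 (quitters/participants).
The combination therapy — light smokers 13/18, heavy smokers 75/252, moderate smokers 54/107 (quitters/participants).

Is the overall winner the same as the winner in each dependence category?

No

Light smokers: the gum 134/226 = 59.3%, the combination therapy 13/18 = 72.2% → the combination therapy
Heavy smokers: the gum 2/12 = 16.7%, the combination therapy 75/252 = 29.8% → the combination therapy
Moderate smokers: the gum 48/121 = 39.7%, the combination therapy 54/107 = 50.5% → the combination therapy
Overall: the gum 184/359 = 51.3%, the combination therapy 142/377 = 37.7% → the gum
The combination therapy wins each dependence group but the gum wins overall — the comparison reverses. The combination therapy's participants skew toward heavy smokers, which has a lower base rate.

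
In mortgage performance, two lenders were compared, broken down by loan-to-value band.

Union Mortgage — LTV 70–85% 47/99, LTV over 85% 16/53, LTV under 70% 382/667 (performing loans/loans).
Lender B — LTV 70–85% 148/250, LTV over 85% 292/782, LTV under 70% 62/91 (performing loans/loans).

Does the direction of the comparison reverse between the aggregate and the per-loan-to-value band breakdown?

Yes

LTV 70–85%: Union Mortgage 47/99 = 47.5%, Lender B 148/250 = 59.2% → Lender B
LTV over 85%: Union Mortgage 16/53 = 30.2%, Lender B 292/782 = 37.3% → Lender B
LTV under 70%: Union Mortgage 382/667 = 57.3%, Lender B 62/91 = 68.1% → Lender B
Overall: Union Mortgage 445/819 = 54.3%, Lender B 502/1123 = 44.7% → Union Mortgage
Lender B wins each loan-to-value group but Union Mortgage wins overall — the comparison reverses. Lender B's loans skew toward LTV over 85%, which has a lower base rate.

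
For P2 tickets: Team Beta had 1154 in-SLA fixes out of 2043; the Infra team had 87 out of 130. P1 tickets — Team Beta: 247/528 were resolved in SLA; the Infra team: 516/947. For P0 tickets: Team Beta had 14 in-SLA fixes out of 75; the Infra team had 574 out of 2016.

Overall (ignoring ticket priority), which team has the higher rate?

Team Beta

P2: Team Beta 1154/2043 = 56.5%, the Infra team 87/130 = 66.9% → the Infra team
P1: Team Beta 247/528 = 46.8%, the Infra team 516/947 = 54.5% → the Infra team
P0: Team Beta 14/75 = 18.7%, the Infra team 574/2016 = 28.5% → the Infra team
Overall: Team Beta 1415/2646 = 53.5%, the Infra team 1177/3093 = 38.1% → Team Beta
(The Infra team wins every ticket group but Team Beta wins overall — the Infra team's tickets skew toward the low-rate P0 group.)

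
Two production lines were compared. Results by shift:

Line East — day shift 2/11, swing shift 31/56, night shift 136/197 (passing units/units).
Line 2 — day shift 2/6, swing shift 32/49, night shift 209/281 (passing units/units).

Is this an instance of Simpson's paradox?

No

Day shift: Line East 2/11 = 18.2%, Line 2 2/6 = 33.3% → Line 2
Swing shift: Line East 31/56 = 55.4%, Line 2 32/49 = 65.3% → Line 2
Night shift: Line East 136/197 = 69.0%, Line 2 209/281 = 74.4% → Line 2
Overall: Line East 169/264 = 64.0%, Line 2 243/336 = 72.3% → Line 2
Line 2 wins overall and in every shift group — no reversal.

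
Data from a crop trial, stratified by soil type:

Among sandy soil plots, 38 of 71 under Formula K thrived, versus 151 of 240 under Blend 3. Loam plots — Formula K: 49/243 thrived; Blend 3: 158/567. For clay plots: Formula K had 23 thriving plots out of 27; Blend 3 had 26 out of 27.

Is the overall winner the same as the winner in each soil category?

Yes

Sandy soil: Formula K 38/71 = 53.5%, Blend 3 151/240 = 62.9% → Blend 3
Loam: Formula K 49/243 = 20.2%, Blend 3 158/567 = 27.9% → Blend 3
Clay: Formula K 23/27 = 85.2%, Blend 3 26/27 = 96.3% → Blend 3
Overall: Formula K 110/341 = 32.3%, Blend 3 335/834 = 40.2% → Blend 3
Blend 3 wins overall and in every soil group — no reversal.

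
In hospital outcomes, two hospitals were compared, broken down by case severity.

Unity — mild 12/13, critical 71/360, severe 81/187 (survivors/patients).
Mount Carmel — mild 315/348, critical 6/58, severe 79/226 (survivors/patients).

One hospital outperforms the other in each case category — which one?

Unity

Mild: Unity 12/13 = 92.3%, Mount Carmel 315/348 = 90.5% → Unity
Critical: Unity 71/360 = 19.7%, Mount Carmel 6/58 = 10.3% → Unity
Severe: Unity 81/187 = 43.3%, Mount Carmel 79/226 = 35.0% → Unity
Unity has the higher rate in all 3 groups.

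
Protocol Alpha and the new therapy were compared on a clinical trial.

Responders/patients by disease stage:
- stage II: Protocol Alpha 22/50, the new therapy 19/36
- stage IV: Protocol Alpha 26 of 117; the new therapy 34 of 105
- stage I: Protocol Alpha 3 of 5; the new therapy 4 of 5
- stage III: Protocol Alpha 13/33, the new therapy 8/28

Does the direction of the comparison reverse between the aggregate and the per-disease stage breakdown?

Stage II: Protocol Alpha 22/50 = 44.0%, the new therapy 19/36 = 52.8% → the new therapy
Stage IV: Protocol Alpha 26/117 = 22.2%, the new therapy 34/105 = 32.4% → the new therapy
Stage I: Protocol Alpha 3/5 = 60.0%, the new therapy 4/5 = 80.0% → the new therapy
Stage III: Protocol Alpha 13/33 = 39.4%, the new therapy 8/28 = 28.6% → Protocol Alpha
Overall: Protocol Alpha 64/205 = 31.2%, the new therapy 65/174 = 37.4% → the new therapy
Neither sweeps: Protocol Alpha wins 1 of 4 groups, the new therapy wins 3. The new therapy wins overall but not every group — no Simpson reversal.

No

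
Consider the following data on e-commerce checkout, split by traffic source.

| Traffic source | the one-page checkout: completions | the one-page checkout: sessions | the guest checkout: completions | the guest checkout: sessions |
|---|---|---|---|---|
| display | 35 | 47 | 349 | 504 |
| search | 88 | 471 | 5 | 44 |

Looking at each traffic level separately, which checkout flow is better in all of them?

Display: the one-page checkout 35/47 = 74.5%, the guest checkout 349/504 = 69.2% → the one-page checkout
Search: the one-page checkout 88/471 = 18.7%, the guest checkout 5/44 = 11.4% → the one-page checkout
The one-page checkout has the higher rate in both groups.

the one-page checkout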